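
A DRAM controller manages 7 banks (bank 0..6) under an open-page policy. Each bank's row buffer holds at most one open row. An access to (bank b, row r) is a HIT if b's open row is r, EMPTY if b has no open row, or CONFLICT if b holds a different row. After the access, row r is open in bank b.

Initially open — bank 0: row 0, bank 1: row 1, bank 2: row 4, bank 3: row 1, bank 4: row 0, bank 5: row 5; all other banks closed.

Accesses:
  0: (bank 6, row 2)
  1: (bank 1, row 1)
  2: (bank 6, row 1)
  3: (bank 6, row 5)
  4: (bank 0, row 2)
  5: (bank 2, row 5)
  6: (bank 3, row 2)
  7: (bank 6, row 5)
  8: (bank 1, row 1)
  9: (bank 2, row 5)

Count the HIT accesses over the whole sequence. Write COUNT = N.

COUNT = 4

  [0] b6 r2: no row ⇒ E
  [1] b1 r1: had r1 ⇒ H
  [2] b6 r1: had r2 ⇒ C
  [3] b6 r5: had r1 ⇒ C
  [4] b0 r2: had r0 ⇒ C
  [5] b2 r5: had r4 ⇒ C
  [6] b3 r2: had r1 ⇒ C
  [7] b6 r5: had r5 ⇒ H
  [8] b1 r1: had r1 ⇒ H
  [9] b2 r5: had r5 ⇒ H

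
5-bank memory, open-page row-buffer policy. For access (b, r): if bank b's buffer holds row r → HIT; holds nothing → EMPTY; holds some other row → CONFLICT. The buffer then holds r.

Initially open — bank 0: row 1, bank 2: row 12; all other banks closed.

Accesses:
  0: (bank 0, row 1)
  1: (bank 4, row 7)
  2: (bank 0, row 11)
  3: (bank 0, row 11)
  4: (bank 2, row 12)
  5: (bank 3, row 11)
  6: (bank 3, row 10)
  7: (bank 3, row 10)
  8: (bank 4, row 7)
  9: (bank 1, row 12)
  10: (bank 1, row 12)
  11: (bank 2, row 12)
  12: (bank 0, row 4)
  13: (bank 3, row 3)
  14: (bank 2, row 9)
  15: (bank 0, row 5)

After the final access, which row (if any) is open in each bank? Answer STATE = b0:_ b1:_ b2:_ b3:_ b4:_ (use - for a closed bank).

#0 (0,1) H  (was 1)
#1 (4,7) E
#2 (0,11) C  (was 1)
#3 (0,11) H  (was 11)
#4 (2,12) H  (was 12)
#5 (3,11) E
#6 (3,10) C  (was 11)
#7 (3,10) H  (was 10)
#8 (4,7) H  (was 7)
#9 (1,12) E
#10 (1,12) H  (was 12)
#11 (2,12) H  (was 12)
#12 (0,4) C  (was 11)
#13 (3,3) C  (was 10)
#14 (2,9) C  (was 12)
#15 (0,5) C  (was 4)

STATE = b0:5 b1:12 b2:9 b3:3 b4:7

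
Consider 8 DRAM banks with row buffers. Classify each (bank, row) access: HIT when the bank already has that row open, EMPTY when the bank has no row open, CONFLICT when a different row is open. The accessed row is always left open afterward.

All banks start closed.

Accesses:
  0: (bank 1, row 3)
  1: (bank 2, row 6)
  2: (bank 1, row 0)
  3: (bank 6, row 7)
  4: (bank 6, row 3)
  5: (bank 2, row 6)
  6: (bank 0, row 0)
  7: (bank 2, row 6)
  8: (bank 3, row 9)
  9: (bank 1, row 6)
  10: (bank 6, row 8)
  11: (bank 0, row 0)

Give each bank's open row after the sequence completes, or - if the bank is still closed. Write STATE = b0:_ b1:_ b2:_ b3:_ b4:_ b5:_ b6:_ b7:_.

STATE = b0:0 b1:6 b2:6 b3:9 b4:- b5:- b6:8 b7:-

step 0: bank1 None->3 [EMPTY]
step 1: bank2 None->6 [EMPTY]
step 2: bank1 3->0 [CONFLICT]
step 3: bank6 None->7 [EMPTY]
step 4: bank6 7->3 [CONFLICT]
step 5: bank2 6->6 [HIT]
step 6: bank0 None->0 [EMPTY]
step 7: bank2 6->6 [HIT]
step 8: bank3 None->9 [EMPTY]
step 9: bank1 0->6 [CONFLICT]
step 10: bank6 3->8 [CONFLICT]
step 11: bank0 0->0 [HIT]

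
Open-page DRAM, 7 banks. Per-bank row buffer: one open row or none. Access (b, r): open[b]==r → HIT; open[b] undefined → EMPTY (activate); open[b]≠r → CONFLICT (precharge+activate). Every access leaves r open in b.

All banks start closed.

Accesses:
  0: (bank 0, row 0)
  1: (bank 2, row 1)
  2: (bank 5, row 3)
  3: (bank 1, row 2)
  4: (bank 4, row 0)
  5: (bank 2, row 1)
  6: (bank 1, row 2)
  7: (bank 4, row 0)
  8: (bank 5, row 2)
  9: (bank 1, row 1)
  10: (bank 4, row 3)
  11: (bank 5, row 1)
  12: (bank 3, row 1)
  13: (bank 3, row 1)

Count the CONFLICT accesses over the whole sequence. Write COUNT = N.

COUNT = 4

step 0: bank0 None->0 [EMPTY]
step 1: bank2 None->1 [EMPTY]
step 2: bank5 None->3 [EMPTY]
step 3: bank1 None->2 [EMPTY]
step 4: bank4 None->0 [EMPTY]
step 5: bank2 1->1 [HIT]
step 6: bank1 2->2 [HIT]
step 7: bank4 0->0 [HIT]
step 8: bank5 3->2 [CONFLICT]
step 9: bank1 2->1 [CONFLICT]
step 10: bank4 0->3 [CONFLICT]
step 11: bank5 2->1 [CONFLICT]
step 12: bank3 None->1 [EMPTY]
step 13: bank3 1->1 [HIT]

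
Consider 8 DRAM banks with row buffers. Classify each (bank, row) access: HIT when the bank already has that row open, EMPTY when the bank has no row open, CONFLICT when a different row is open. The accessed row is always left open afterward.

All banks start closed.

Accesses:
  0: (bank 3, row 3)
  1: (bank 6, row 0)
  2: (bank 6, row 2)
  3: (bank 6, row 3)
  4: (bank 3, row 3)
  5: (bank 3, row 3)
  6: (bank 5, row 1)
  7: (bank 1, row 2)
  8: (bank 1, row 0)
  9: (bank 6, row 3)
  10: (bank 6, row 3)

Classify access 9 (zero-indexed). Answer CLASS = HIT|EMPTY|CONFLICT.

#0 (3,3) E
#1 (6,0) E
#2 (6,2) C  (was 0)
#3 (6,3) C  (was 2)
#4 (3,3) H  (was 3)
#5 (3,3) H  (was 3)
#6 (5,1) E
#7 (1,2) E
#8 (1,0) C  (was 2)
#9 (6,3) H  (was 3)
#10 (6,3) H  (was 3)

CLASS = HIT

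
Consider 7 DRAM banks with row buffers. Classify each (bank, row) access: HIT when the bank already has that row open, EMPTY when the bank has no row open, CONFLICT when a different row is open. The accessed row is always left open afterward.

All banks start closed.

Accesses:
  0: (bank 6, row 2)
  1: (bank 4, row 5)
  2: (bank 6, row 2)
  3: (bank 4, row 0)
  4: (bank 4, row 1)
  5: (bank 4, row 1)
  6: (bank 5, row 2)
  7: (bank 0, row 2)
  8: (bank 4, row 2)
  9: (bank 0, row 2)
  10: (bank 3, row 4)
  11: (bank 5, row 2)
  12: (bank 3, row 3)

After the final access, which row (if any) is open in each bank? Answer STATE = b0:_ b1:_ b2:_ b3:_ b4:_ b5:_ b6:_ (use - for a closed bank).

STATE = b0:2 b1:- b2:- b3:3 b4:2 b5:2 b6:2

step 0: bank6 None->2 [EMPTY]
step 1: bank4 None->5 [EMPTY]
step 2: bank6 2->2 [HIT]
step 3: bank4 5->0 [CONFLICT]
step 4: bank4 0->1 [CONFLICT]
step 5: bank4 1->1 [HIT]
step 6: bank5 None->2 [EMPTY]
step 7: bank0 None->2 [EMPTY]
step 8: bank4 1->2 [CONFLICT]
step 9: bank0 2->2 [HIT]
step 10: bank3 None->4 [EMPTY]
step 11: bank5 2->2 [HIT]
step 12: bank3 4->3 [CONFLICT]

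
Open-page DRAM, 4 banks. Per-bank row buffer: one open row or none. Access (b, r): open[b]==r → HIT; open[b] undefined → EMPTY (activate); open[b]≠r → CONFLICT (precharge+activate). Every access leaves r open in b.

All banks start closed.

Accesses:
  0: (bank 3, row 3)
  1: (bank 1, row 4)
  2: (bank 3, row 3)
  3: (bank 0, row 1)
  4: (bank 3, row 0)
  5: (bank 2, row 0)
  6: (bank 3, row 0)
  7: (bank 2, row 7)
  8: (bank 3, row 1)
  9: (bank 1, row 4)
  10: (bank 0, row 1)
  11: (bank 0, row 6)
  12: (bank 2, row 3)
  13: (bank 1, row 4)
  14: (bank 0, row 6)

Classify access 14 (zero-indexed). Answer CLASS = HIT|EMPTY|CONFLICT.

#0 (3,3) E
#1 (1,4) E
#2 (3,3) H  (was 3)
#3 (0,1) E
#4 (3,0) C  (was 3)
#5 (2,0) E
#6 (3,0) H  (was 0)
#7 (2,7) C  (was 0)
#8 (3,1) C  (was 0)
#9 (1,4) H  (was 4)
#10 (0,1) H  (was 1)
#11 (0,6) C  (was 1)
#12 (2,3) C  (was 7)
#13 (1,4) H  (was 4)
#14 (0,6) H  (was 6)

CLASS = HIT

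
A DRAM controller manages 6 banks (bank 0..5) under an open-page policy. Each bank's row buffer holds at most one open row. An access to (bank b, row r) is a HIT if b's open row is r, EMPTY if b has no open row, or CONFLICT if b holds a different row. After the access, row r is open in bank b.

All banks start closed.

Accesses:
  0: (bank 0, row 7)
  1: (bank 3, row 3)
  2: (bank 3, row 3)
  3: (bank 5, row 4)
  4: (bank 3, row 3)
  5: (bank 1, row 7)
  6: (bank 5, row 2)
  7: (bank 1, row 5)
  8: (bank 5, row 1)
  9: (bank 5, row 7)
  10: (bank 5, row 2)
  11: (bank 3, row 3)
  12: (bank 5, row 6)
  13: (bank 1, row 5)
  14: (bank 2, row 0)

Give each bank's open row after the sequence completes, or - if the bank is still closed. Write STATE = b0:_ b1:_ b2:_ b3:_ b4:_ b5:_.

0: bank 0 row 7 — prev None → EMPTY
1: bank 3 row 3 — prev None → EMPTY
2: bank 3 row 3 — prev 3 → HIT
3: bank 5 row 4 — prev None → EMPTY
4: bank 3 row 3 — prev 3 → HIT
5: bank 1 row 7 — prev None → EMPTY
6: bank 5 row 2 — prev 4 → CONFLICT
7: bank 1 row 5 — prev 7 → CONFLICT
8: bank 5 row 1 — prev 2 → CONFLICT
9: bank 5 row 7 — prev 1 → CONFLICT
10: bank 5 row 2 — prev 7 → CONFLICT
11: bank 3 row 3 — prev 3 → HIT
12: bank 5 row 6 — prev 2 → CONFLICT
13: bank 1 row 5 — prev 5 → HIT
14: bank 2 row 0 — prev None → EMPTY

STATE = b0:7 b1:5 b2:0 b3:3 b4:- b5:6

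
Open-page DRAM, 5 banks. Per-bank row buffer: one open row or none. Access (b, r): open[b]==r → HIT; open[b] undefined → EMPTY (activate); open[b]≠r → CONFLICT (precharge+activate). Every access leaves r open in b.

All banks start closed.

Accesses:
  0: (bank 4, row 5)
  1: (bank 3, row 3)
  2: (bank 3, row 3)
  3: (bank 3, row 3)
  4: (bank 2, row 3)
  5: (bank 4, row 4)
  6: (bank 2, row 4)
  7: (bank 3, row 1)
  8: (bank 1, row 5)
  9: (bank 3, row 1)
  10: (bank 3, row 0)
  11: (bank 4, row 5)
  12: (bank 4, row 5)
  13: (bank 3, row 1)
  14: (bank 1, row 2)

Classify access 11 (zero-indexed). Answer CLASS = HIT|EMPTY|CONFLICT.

#0 (4,5) E
#1 (3,3) E
#2 (3,3) H  (was 3)
#3 (3,3) H  (was 3)
#4 (2,3) E
#5 (4,4) C  (was 5)
#6 (2,4) C  (was 3)
#7 (3,1) C  (was 3)
#8 (1,5) E
#9 (3,1) H  (was 1)
#10 (3,0) C  (was 1)
#11 (4,5) C  (was 4)
#12 (4,5) H  (was 5)
#13 (3,1) C  (was 0)
#14 (1,2) C  (was 5)

CLASS = CONFLICT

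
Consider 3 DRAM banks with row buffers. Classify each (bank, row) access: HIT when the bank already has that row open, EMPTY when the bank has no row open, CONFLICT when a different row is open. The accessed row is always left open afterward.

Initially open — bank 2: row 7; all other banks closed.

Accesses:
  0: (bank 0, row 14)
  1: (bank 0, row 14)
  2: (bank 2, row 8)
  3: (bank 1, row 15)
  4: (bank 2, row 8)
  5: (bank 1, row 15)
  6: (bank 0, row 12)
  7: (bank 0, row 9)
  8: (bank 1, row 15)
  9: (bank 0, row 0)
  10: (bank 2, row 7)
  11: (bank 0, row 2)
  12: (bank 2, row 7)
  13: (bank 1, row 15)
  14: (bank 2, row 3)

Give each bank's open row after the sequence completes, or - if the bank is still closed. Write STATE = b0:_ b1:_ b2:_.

STATE = b0:2 b1:15 b2:3

  [0] b0 r14: no row ⇒ E
  [1] b0 r14: had r14 ⇒ H
  [2] b2 r8: had r7 ⇒ C
  [3] b1 r15: no row ⇒ E
  [4] b2 r8: had r8 ⇒ H
  [5] b1 r15: had r15 ⇒ H
  [6] b0 r12: had r14 ⇒ C
  [7] b0 r9: had r12 ⇒ C
  [8] b1 r15: had r15 ⇒ H
  [9] b0 r0: had r9 ⇒ C
  [10] b2 r7: had r8 ⇒ C
  [11] b0 r2: had r0 ⇒ C
  [12] b2 r7: had r7 ⇒ H
  [13] b1 r15: had r15 ⇒ H
  [14] b2 r3: had r7 ⇒ C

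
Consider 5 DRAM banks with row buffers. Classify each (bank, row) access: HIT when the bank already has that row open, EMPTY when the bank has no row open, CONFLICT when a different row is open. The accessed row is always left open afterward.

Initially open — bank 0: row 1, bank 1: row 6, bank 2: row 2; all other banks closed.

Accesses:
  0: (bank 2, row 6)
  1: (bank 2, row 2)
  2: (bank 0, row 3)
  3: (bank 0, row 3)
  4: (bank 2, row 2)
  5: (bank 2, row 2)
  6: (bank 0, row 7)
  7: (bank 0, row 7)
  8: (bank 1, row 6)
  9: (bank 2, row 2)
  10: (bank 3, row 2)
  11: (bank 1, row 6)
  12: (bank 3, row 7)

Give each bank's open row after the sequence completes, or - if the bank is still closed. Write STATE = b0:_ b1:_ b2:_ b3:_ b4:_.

STATE = b0:7 b1:6 b2:2 b3:7 b4:-

step 0: bank2 2->6 [CONFLICT]
step 1: bank2 6->2 [CONFLICT]
step 2: bank0 1->3 [CONFLICT]
step 3: bank0 3->3 [HIT]
step 4: bank2 2->2 [HIT]
step 5: bank2 2->2 [HIT]
step 6: bank0 3->7 [CONFLICT]
step 7: bank0 7->7 [HIT]
step 8: bank1 6->6 [HIT]
step 9: bank2 2->2 [HIT]
step 10: bank3 None->2 [EMPTY]
step 11: bank1 6->6 [HIT]
step 12: bank3 2->7 [CONFLICT]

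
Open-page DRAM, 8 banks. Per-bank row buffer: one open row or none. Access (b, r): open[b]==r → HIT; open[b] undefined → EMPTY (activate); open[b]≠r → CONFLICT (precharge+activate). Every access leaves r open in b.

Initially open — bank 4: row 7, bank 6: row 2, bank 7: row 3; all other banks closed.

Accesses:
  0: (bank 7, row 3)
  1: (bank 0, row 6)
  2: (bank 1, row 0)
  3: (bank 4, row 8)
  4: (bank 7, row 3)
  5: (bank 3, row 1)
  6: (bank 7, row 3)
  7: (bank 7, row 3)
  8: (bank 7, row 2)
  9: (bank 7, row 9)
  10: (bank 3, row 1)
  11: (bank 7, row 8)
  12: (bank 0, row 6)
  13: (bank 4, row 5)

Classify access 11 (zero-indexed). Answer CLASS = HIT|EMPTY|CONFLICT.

0: bank 7 row 3 — prev 3 → HIT
1: bank 0 row 6 — prev None → EMPTY
2: bank 1 row 0 — prev None → EMPTY
3: bank 4 row 8 — prev 7 → CONFLICT
4: bank 7 row 3 — prev 3 → HIT
5: bank 3 row 1 — prev None → EMPTY
6: bank 7 row 3 — prev 3 → HIT
7: bank 7 row 3 — prev 3 → HIT
8: bank 7 row 2 — prev 3 → CONFLICT
9: bank 7 row 9 — prev 2 → CONFLICT
10: bank 3 row 1 — prev 1 → HIT
11: bank 7 row 8 — prev 9 → CONFLICT
12: bank 0 row 6 — prev 6 → HIT
13: bank 4 row 5 — prev 8 → CONFLICT

CLASS = CONFLICT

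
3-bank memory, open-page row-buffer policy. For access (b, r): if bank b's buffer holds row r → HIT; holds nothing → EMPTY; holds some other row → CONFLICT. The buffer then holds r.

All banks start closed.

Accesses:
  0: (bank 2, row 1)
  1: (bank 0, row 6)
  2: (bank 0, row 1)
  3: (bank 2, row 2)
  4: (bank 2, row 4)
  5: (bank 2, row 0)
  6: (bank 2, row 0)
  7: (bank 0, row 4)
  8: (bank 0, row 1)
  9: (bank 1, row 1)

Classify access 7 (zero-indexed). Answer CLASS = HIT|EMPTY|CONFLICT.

CLASS = CONFLICT

step 0: bank2 None->1 [EMPTY]
step 1: bank0 None->6 [EMPTY]
step 2: bank0 6->1 [CONFLICT]
step 3: bank2 1->2 [CONFLICT]
step 4: bank2 2->4 [CONFLICT]
step 5: bank2 4->0 [CONFLICT]
step 6: bank2 0->0 [HIT]
step 7: bank0 1->4 [CONFLICT]
step 8: bank0 4->1 [CONFLICT]
step 9: bank1 None->1 [EMPTY]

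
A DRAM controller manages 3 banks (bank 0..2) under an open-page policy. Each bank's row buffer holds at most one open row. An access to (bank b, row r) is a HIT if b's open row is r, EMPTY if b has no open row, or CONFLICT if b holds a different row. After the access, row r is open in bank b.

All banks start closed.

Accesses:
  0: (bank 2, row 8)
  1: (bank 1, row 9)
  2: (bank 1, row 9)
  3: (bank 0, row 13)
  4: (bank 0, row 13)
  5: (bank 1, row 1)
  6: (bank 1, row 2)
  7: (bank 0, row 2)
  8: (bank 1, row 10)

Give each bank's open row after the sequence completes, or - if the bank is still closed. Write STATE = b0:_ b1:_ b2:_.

  [0] b2 r8: no row ⇒ E
  [1] b1 r9: no row ⇒ E
  [2] b1 r9: had r9 ⇒ H
  [3] b0 r13: no row ⇒ E
  [4] b0 r13: had r13 ⇒ H
  [5] b1 r1: had r9 ⇒ C
  [6] b1 r2: had r1 ⇒ C
  [7] b0 r2: had r13 ⇒ C
  [8] b1 r10: had r2 ⇒ C

STATE = b0:2 b1:10 b2:8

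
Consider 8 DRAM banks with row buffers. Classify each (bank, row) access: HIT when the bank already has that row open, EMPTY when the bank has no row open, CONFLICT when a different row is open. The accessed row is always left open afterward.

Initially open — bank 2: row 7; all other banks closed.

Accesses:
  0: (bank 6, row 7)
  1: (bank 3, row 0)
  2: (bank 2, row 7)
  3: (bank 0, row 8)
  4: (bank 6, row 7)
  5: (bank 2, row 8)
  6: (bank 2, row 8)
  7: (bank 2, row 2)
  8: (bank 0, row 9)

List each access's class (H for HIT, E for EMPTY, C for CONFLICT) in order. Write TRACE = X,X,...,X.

step 0: bank6 None->7 [EMPTY]
step 1: bank3 None->0 [EMPTY]
step 2: bank2 7->7 [HIT]
step 3: bank0 None->8 [EMPTY]
step 4: bank6 7->7 [HIT]
step 5: bank2 7->8 [CONFLICT]
step 6: bank2 8->8 [HIT]
step 7: bank2 8->2 [CONFLICT]
step 8: bank0 8->9 [CONFLICT]

TRACE = E,E,H,E,H,C,H,C,C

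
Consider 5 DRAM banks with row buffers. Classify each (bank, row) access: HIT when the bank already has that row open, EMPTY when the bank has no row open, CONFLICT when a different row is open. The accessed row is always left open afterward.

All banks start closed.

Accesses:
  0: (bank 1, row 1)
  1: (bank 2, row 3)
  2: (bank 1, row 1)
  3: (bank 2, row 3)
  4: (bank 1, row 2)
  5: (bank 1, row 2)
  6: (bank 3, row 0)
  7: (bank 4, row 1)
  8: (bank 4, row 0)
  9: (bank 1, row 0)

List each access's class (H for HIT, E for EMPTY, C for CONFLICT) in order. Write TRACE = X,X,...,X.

TRACE = E,E,H,H,C,H,E,E,C,C

  [0] b1 r1: no row ⇒ E
  [1] b2 r3: no row ⇒ E
  [2] b1 r1: had r1 ⇒ H
  [3] b2 r3: had r3 ⇒ H
  [4] b1 r2: had r1 ⇒ C
  [5] b1 r2: had r2 ⇒ H
  [6] b3 r0: no row ⇒ E
  [7] b4 r1: no row ⇒ E
  [8] b4 r0: had r1 ⇒ C
  [9] b1 r0: had r2 ⇒ C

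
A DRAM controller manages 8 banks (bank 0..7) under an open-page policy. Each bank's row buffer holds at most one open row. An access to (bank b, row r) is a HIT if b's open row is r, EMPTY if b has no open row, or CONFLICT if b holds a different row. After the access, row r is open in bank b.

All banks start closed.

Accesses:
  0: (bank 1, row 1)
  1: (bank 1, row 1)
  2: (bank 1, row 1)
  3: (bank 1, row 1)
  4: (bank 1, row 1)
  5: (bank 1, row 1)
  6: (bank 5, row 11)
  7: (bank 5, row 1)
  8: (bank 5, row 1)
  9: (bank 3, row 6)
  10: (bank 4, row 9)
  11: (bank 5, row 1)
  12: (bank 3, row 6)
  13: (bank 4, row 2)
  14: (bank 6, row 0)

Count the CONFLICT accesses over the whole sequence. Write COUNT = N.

COUNT = 2

#0 (1,1) E
#1 (1,1) H  (was 1)
#2 (1,1) H  (was 1)
#3 (1,1) H  (was 1)
#4 (1,1) H  (was 1)
#5 (1,1) H  (was 1)
#6 (5,11) E
#7 (5,1) C  (was 11)
#8 (5,1) H  (was 1)
#9 (3,6) E
#10 (4,9) E
#11 (5,1) H  (was 1)
#12 (3,6) H  (was 6)
#13 (4,2) C  (was 9)
#14 (6,0) E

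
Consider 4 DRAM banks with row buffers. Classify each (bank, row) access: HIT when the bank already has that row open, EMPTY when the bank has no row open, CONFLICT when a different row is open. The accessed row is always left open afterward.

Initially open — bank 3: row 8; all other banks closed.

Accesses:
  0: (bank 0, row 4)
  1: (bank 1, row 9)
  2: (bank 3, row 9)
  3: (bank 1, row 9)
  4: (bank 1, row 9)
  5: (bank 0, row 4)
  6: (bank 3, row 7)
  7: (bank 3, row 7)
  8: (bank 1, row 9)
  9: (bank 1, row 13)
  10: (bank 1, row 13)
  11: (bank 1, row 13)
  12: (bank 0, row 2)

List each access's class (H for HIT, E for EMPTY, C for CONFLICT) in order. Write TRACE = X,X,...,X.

#0 (0,4) E
#1 (1,9) E
#2 (3,9) C  (was 8)
#3 (1,9) H  (was 9)
#4 (1,9) H  (was 9)
#5 (0,4) H  (was 4)
#6 (3,7) C  (was 9)
#7 (3,7) H  (was 7)
#8 (1,9) H  (was 9)
#9 (1,13) C  (was 9)
#10 (1,13) H  (was 13)
#11 (1,13) H  (was 13)
#12 (0,2) C  (was 4)

TRACE = E,E,C,H,H,H,C,H,H,C,H,H,C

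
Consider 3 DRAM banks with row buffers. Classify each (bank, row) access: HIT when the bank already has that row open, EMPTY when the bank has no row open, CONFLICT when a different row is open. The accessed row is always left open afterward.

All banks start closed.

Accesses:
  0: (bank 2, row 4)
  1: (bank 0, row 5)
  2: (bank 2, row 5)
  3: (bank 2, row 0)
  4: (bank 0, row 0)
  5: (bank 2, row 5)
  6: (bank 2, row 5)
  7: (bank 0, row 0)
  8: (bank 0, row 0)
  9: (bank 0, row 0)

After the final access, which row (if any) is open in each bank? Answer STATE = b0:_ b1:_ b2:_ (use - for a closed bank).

STATE = b0:0 b1:- b2:5

#0 (2,4) E
#1 (0,5) E
#2 (2,5) C  (was 4)
#3 (2,0) C  (was 5)
#4 (0,0) C  (was 5)
#5 (2,5) C  (was 0)
#6 (2,5) H  (was 5)
#7 (0,0) H  (was 0)
#8 (0,0) H  (was 0)
#9 (0,0) H  (was 0)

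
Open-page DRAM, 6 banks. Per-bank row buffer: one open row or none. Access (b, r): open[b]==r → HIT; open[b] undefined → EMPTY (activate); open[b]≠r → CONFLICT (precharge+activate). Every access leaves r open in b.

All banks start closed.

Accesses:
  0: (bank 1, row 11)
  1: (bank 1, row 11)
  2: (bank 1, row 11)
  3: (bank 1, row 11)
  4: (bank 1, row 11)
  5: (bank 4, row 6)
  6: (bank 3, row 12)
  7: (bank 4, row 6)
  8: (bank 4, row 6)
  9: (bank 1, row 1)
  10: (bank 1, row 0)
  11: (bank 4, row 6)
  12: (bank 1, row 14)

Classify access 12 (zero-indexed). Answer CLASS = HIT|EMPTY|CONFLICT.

step 0: bank1 None->11 [EMPTY]
step 1: bank1 11->11 [HIT]
step 2: bank1 11->11 [HIT]
step 3: bank1 11->11 [HIT]
step 4: bank1 11->11 [HIT]
step 5: bank4 None->6 [EMPTY]
step 6: bank3 None->12 [EMPTY]
step 7: bank4 6->6 [HIT]
step 8: bank4 6->6 [HIT]
step 9: bank1 11->1 [CONFLICT]
step 10: bank1 1->0 [CONFLICT]
step 11: bank4 6->6 [HIT]
step 12: bank1 0->14 [CONFLICT]

CLASS = CONFLICT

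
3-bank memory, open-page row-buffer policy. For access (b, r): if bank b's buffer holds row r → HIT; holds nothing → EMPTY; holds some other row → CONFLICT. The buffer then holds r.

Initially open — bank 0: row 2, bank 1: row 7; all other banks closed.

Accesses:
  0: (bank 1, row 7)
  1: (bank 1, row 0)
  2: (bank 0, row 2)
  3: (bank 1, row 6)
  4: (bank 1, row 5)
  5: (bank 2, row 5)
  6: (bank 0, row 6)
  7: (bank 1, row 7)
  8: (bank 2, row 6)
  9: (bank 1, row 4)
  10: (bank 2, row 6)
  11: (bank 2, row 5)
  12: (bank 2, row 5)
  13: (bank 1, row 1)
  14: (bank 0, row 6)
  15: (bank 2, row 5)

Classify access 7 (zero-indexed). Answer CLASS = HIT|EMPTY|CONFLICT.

CLASS = CONFLICT

#0 (1,7) H  (was 7)
#1 (1,0) C  (was 7)
#2 (0,2) H  (was 2)
#3 (1,6) C  (was 0)
#4 (1,5) C  (was 6)
#5 (2,5) E
#6 (0,6) C  (was 2)
#7 (1,7) C  (was 5)
#8 (2,6) C  (was 5)
#9 (1,4) C  (was 7)
#10 (2,6) H  (was 6)
#11 (2,5) C  (was 6)
#12 (2,5) H  (was 5)
#13 (1,1) C  (was 4)
#14 (0,6) H  (was 6)
#15 (2,5) H  (was 5)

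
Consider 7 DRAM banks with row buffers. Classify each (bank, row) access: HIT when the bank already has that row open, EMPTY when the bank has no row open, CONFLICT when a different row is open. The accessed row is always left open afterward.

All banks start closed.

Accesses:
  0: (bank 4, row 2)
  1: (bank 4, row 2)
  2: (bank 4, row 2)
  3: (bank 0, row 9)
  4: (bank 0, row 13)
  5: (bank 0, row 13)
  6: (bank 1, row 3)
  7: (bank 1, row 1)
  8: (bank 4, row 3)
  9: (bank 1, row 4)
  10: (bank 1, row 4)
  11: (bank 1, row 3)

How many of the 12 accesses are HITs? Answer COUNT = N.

0: bank 4 row 2 — prev None → EMPTY
1: bank 4 row 2 — prev 2 → HIT
2: bank 4 row 2 — prev 2 → HIT
3: bank 0 row 9 — prev None → EMPTY
4: bank 0 row 13 — prev 9 → CONFLICT
5: bank 0 row 13 — prev 13 → HIT
6: bank 1 row 3 — prev None → EMPTY
7: bank 1 row 1 — prev 3 → CONFLICT
8: bank 4 row 3 — prev 2 → CONFLICT
9: bank 1 row 4 — prev 1 → CONFLICT
10: bank 1 row 4 — prev 4 → HIT
11: bank 1 row 3 — prev 4 → CONFLICT

COUNT = 4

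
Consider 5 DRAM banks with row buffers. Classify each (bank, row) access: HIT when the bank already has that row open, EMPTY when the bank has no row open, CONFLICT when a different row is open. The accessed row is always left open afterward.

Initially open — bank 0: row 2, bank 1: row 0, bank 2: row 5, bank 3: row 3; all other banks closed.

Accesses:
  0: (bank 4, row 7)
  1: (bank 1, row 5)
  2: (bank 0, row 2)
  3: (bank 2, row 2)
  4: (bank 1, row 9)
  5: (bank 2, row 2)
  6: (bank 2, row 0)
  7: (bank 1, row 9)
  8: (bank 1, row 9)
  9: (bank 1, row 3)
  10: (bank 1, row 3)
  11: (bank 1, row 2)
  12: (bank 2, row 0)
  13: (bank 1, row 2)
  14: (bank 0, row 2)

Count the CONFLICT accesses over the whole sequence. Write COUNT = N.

COUNT = 6

#0 (4,7) E
#1 (1,5) C  (was 0)
#2 (0,2) H  (was 2)
#3 (2,2) C  (was 5)
#4 (1,9) C  (was 5)
#5 (2,2) H  (was 2)
#6 (2,0) C  (was 2)
#7 (1,9) H  (was 9)
#8 (1,9) H  (was 9)
#9 (1,3) C  (was 9)
#10 (1,3) H  (was 3)
#11 (1,2) C  (was 3)
#12 (2,0) H  (was 0)
#13 (1,2) H  (was 2)
#14 (0,2) H  (was 2)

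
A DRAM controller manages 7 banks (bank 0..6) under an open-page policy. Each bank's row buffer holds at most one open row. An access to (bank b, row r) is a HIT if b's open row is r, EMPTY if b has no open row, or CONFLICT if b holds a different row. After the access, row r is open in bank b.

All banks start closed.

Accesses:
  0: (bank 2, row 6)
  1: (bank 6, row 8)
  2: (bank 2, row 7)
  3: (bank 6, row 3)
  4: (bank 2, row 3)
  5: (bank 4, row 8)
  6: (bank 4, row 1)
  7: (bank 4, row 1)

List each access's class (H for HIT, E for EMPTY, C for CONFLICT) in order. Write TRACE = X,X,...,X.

TRACE = E,E,C,C,C,E,C,H

#0 (2,6) E
#1 (6,8) E
#2 (2,7) C  (was 6)
#3 (6,3) C  (was 8)
#4 (2,3) C  (was 7)
#5 (4,8) E
#6 (4,1) C  (was 8)
#7 (4,1) H  (was 1)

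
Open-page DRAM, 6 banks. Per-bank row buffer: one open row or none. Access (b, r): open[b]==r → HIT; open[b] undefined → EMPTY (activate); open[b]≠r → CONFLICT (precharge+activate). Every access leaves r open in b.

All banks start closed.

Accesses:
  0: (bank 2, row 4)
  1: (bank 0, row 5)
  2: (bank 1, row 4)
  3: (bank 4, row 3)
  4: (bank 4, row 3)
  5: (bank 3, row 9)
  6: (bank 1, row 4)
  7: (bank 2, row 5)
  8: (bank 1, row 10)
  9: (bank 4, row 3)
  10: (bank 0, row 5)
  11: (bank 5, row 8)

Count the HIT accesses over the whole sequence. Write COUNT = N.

  [0] b2 r4: no row ⇒ E
  [1] b0 r5: no row ⇒ E
  [2] b1 r4: no row ⇒ E
  [3] b4 r3: no row ⇒ E
  [4] b4 r3: had r3 ⇒ H
  [5] b3 r9: no row ⇒ E
  [6] b1 r4: had r4 ⇒ H
  [7] b2 r5: had r4 ⇒ C
  [8] b1 r10: had r4 ⇒ C
  [9] b4 r3: had r3 ⇒ H
  [10] b0 r5: had r5 ⇒ H
  [11] b5 r8: no row ⇒ E

COUNT = 4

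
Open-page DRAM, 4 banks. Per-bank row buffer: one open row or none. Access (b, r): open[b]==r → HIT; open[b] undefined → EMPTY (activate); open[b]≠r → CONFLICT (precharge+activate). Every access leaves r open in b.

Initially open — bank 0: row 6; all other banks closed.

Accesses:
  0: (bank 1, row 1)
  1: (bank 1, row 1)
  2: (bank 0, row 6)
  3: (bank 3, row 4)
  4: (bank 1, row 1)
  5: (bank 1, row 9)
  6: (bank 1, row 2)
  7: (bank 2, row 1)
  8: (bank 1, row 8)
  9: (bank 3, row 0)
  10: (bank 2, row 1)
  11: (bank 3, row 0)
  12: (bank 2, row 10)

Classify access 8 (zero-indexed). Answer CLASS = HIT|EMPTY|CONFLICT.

0: bank 1 row 1 — prev None → EMPTY
1: bank 1 row 1 — prev 1 → HIT
2: bank 0 row 6 — prev 6 → HIT
3: bank 3 row 4 — prev None → EMPTY
4: bank 1 row 1 — prev 1 → HIT
5: bank 1 row 9 — prev 1 → CONFLICT
6: bank 1 row 2 — prev 9 → CONFLICT
7: bank 2 row 1 — prev None → EMPTY
8: bank 1 row 8 — prev 2 → CONFLICT
9: bank 3 row 0 — prev 4 → CONFLICT
10: bank 2 row 1 — prev 1 → HIT
11: bank 3 row 0 — prev 0 → HIT
12: bank 2 row 10 — prev 1 → CONFLICT

CLASS = CONFLICT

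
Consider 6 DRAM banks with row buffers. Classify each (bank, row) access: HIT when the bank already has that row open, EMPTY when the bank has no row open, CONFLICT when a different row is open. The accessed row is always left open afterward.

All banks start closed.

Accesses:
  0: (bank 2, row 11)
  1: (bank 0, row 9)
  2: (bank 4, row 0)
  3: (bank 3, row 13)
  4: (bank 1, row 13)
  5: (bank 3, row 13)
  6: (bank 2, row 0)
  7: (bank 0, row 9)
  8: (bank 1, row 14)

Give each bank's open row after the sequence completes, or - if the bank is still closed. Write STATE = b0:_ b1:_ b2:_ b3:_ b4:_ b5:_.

STATE = b0:9 b1:14 b2:0 b3:13 b4:0 b5:-

  [0] b2 r11: no row ⇒ E
  [1] b0 r9: no row ⇒ E
  [2] b4 r0: no row ⇒ E
  [3] b3 r13: no row ⇒ E
  [4] b1 r13: no row ⇒ E
  [5] b3 r13: had r13 ⇒ H
  [6] b2 r0: had r11 ⇒ C
  [7] b0 r9: had r9 ⇒ H
  [8] b1 r14: had r13 ⇒ C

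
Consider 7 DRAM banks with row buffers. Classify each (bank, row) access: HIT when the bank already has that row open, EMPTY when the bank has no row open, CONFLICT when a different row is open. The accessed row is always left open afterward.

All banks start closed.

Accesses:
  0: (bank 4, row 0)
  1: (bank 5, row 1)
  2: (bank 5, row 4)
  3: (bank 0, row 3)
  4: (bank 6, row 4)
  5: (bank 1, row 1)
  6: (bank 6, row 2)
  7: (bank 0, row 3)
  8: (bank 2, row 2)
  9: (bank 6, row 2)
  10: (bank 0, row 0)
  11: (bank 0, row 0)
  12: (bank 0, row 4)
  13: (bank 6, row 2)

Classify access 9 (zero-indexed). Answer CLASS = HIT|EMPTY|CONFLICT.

CLASS = HIT

#0 (4,0) E
#1 (5,1) E
#2 (5,4) C  (was 1)
#3 (0,3) E
#4 (6,4) E
#5 (1,1) E
#6 (6,2) C  (was 4)
#7 (0,3) H  (was 3)
#8 (2,2) E
#9 (6,2) H  (was 2)
#10 (0,0) C  (was 3)
#11 (0,0) H  (was 0)
#12 (0,4) C  (was 0)
#13 (6,2) H  (was 2)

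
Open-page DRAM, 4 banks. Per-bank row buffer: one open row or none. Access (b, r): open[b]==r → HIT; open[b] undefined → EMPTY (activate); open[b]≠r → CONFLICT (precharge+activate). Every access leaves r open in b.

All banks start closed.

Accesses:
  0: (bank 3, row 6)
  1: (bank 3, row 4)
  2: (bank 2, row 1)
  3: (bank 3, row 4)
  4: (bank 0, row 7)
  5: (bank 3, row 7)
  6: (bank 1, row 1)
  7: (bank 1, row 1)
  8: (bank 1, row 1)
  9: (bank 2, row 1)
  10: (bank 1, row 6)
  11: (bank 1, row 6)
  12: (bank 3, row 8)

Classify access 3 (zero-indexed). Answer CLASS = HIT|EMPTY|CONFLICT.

0: bank 3 row 6 — prev None → EMPTY
1: bank 3 row 4 — prev 6 → CONFLICT
2: bank 2 row 1 — prev None → EMPTY
3: bank 3 row 4 — prev 4 → HIT
4: bank 0 row 7 — prev None → EMPTY
5: bank 3 row 7 — prev 4 → CONFLICT
6: bank 1 row 1 — prev None → EMPTY
7: bank 1 row 1 — prev 1 → HIT
8: bank 1 row 1 — prev 1 → HIT
9: bank 2 row 1 — prev 1 → HIT
10: bank 1 row 6 — prev 1 → CONFLICT
11: bank 1 row 6 — prev 6 → HIT
12: bank 3 row 8 — prev 7 → CONFLICT

CLASS = HIT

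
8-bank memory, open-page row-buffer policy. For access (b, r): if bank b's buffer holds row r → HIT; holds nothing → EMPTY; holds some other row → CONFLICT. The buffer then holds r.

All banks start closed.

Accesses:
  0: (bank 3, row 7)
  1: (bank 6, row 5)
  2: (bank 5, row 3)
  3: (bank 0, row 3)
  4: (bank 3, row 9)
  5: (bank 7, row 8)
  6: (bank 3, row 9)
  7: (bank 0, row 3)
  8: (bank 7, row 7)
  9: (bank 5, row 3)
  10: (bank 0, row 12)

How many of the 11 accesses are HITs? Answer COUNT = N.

0: bank 3 row 7 — prev None → EMPTY
1: bank 6 row 5 — prev None → EMPTY
2: bank 5 row 3 — prev None → EMPTY
3: bank 0 row 3 — prev None → EMPTY
4: bank 3 row 9 — prev 7 → CONFLICT
5: bank 7 row 8 — prev None → EMPTY
6: bank 3 row 9 — prev 9 → HIT
7: bank 0 row 3 — prev 3 → HIT
8: bank 7 row 7 — prev 8 → CONFLICT
9: bank 5 row 3 — prev 3 → HIT
10: bank 0 row 12 — prev 3 → CONFLICT

COUNT = 3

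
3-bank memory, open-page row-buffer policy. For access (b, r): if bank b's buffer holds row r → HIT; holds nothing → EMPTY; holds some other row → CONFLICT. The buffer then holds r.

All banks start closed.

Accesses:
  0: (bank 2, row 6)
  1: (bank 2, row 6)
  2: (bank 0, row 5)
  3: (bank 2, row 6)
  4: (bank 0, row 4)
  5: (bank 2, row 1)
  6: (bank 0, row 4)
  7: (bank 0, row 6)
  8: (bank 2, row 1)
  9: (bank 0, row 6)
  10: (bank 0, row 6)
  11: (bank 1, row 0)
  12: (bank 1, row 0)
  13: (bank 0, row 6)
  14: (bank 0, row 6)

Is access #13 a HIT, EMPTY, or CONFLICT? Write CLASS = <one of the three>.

CLASS = HIT

#0 (2,6) E
#1 (2,6) H  (was 6)
#2 (0,5) E
#3 (2,6) H  (was 6)
#4 (0,4) C  (was 5)
#5 (2,1) C  (was 6)
#6 (0,4) H  (was 4)
#7 (0,6) C  (was 4)
#8 (2,1) H  (was 1)
#9 (0,6) H  (was 6)
#10 (0,6) H  (was 6)
#11 (1,0) E
#12 (1,0) H  (was 0)
#13 (0,6) H  (was 6)
#14 (0,6) H  (was 6)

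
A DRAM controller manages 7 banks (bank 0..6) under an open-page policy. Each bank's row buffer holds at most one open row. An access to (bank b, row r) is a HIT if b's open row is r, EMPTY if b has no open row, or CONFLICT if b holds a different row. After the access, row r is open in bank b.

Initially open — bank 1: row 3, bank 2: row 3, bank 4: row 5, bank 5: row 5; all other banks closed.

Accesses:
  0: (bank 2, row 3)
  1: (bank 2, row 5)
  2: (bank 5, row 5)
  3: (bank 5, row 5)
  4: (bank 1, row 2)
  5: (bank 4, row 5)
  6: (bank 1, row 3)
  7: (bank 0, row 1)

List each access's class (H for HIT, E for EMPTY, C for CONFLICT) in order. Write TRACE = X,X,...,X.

TRACE = H,C,H,H,C,H,C,E

  [0] b2 r3: had r3 ⇒ H
  [1] b2 r5: had r3 ⇒ C
  [2] b5 r5: had r5 ⇒ H
  [3] b5 r5: had r5 ⇒ H
  [4] b1 r2: had r3 ⇒ C
  [5] b4 r5: had r5 ⇒ H
  [6] b1 r3: had r2 ⇒ C
  [7] b0 r1: no row ⇒ E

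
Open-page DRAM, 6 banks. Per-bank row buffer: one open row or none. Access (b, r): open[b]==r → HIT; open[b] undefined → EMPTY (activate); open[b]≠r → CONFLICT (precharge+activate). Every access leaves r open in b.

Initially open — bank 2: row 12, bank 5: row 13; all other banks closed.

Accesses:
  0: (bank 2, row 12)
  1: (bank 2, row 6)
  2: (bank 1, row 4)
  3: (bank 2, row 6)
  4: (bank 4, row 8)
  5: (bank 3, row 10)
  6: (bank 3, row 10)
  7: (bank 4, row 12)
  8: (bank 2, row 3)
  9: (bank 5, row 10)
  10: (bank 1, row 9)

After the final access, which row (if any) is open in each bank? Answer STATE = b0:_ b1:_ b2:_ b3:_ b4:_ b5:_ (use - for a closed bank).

STATE = b0:- b1:9 b2:3 b3:10 b4:12 b5:10

#0 (2,12) H  (was 12)
#1 (2,6) C  (was 12)
#2 (1,4) E
#3 (2,6) H  (was 6)
#4 (4,8) E
#5 (3,10) E
#6 (3,10) H  (was 10)
#7 (4,12) C  (was 8)
#8 (2,3) C  (was 6)
#9 (5,10) C  (was 13)
#10 (1,9) C  (was 4)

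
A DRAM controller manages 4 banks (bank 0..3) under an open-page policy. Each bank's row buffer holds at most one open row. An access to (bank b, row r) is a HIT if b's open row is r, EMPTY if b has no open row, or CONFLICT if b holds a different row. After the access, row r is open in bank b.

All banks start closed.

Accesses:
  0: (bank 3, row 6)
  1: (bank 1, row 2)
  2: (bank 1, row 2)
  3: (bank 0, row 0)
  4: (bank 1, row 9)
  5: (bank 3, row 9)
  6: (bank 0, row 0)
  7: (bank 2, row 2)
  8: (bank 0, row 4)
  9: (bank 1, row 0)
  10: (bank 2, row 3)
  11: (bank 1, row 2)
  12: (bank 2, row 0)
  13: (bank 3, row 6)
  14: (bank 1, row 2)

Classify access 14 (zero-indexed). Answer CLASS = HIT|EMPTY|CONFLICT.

CLASS = HIT

step 0: bank3 None->6 [EMPTY]
step 1: bank1 None->2 [EMPTY]
step 2: bank1 2->2 [HIT]
step 3: bank0 None->0 [EMPTY]
step 4: bank1 2->9 [CONFLICT]
step 5: bank3 6->9 [CONFLICT]
step 6: bank0 0->0 [HIT]
step 7: bank2 None->2 [EMPTY]
step 8: bank0 0->4 [CONFLICT]
step 9: bank1 9->0 [CONFLICT]
step 10: bank2 2->3 [CONFLICT]
step 11: bank1 0->2 [CONFLICT]
step 12: bank2 3->0 [CONFLICT]
step 13: bank3 9->6 [CONFLICT]
step 14: bank1 2->2 [HIT]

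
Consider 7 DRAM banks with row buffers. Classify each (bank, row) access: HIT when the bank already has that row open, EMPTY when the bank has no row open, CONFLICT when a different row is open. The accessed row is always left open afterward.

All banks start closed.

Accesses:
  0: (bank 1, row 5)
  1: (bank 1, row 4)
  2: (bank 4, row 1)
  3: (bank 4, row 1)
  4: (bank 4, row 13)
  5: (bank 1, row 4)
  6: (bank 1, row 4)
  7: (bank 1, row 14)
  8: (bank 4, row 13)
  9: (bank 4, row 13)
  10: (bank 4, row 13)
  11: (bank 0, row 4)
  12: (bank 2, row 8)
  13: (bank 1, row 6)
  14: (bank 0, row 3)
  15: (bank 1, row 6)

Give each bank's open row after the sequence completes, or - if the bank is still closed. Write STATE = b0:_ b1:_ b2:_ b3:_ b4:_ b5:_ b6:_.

STATE = b0:3 b1:6 b2:8 b3:- b4:13 b5:- b6:-

step 0: bank1 None->5 [EMPTY]
step 1: bank1 5->4 [CONFLICT]
step 2: bank4 None->1 [EMPTY]
step 3: bank4 1->1 [HIT]
step 4: bank4 1->13 [CONFLICT]
step 5: bank1 4->4 [HIT]
step 6: bank1 4->4 [HIT]
step 7: bank1 4->14 [CONFLICT]
step 8: bank4 13->13 [HIT]
step 9: bank4 13->13 [HIT]
step 10: bank4 13->13 [HIT]
step 11: bank0 None->4 [EMPTY]
step 12: bank2 None->8 [EMPTY]
step 13: bank1 14->6 [CONFLICT]
step 14: bank0 4->3 [CONFLICT]
step 15: bank1 6->6 [HIT]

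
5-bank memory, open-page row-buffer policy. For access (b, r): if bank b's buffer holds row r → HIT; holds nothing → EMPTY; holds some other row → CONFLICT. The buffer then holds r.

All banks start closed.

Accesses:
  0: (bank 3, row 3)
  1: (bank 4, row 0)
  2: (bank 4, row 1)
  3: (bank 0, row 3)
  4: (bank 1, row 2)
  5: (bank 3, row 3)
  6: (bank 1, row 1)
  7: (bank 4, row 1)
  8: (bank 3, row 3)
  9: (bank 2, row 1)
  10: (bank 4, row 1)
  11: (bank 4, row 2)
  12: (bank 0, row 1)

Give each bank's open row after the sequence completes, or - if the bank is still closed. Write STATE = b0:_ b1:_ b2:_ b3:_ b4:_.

STATE = b0:1 b1:1 b2:1 b3:3 b4:2

step 0: bank3 None->3 [EMPTY]
step 1: bank4 None->0 [EMPTY]
step 2: bank4 0->1 [CONFLICT]
step 3: bank0 None->3 [EMPTY]
step 4: bank1 None->2 [EMPTY]
step 5: bank3 3->3 [HIT]
step 6: bank1 2->1 [CONFLICT]
step 7: bank4 1->1 [HIT]
step 8: bank3 3->3 [HIT]
step 9: bank2 None->1 [EMPTY]
step 10: bank4 1->1 [HIT]
step 11: bank4 1->2 [CONFLICT]
step 12: bank0 3->1 [CONFLICT]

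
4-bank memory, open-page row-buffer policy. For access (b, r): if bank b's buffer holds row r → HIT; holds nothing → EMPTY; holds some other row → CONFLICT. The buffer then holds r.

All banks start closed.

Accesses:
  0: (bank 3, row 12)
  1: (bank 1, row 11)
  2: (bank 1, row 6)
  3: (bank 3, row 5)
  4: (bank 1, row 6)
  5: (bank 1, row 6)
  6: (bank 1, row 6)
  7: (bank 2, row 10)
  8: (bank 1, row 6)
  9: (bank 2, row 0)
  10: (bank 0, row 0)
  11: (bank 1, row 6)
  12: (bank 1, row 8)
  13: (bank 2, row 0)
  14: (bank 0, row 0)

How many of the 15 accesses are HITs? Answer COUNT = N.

COUNT = 7

  [0] b3 r12: no row ⇒ E
  [1] b1 r11: no row ⇒ E
  [2] b1 r6: had r11 ⇒ C
  [3] b3 r5: had r12 ⇒ C
  [4] b1 r6: had r6 ⇒ H
  [5] b1 r6: had r6 ⇒ H
  [6] b1 r6: had r6 ⇒ H
  [7] b2 r10: no row ⇒ E
  [8] b1 r6: had r6 ⇒ H
  [9] b2 r0: had r10 ⇒ C
  [10] b0 r0: no row ⇒ E
  [11] b1 r6: had r6 ⇒ H
  [12] b1 r8: had r6 ⇒ C
  [13] b2 r0: had r0 ⇒ H
  [14] b0 r0: had r0 ⇒ H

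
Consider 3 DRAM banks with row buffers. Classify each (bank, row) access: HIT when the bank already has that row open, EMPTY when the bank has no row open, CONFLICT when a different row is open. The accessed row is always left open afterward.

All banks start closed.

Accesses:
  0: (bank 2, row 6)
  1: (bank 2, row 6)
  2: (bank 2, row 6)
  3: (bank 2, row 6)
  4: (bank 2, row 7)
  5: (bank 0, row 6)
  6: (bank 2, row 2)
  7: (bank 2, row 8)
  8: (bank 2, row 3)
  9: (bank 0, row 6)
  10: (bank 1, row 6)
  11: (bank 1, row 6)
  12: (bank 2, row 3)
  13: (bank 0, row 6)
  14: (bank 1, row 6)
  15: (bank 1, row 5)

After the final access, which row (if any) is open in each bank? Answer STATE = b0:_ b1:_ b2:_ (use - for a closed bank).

STATE = b0:6 b1:5 b2:3

#0 (2,6) E
#1 (2,6) H  (was 6)
#2 (2,6) H  (was 6)
#3 (2,6) H  (was 6)
#4 (2,7) C  (was 6)
#5 (0,6) E
#6 (2,2) C  (was 7)
#7 (2,8) C  (was 2)
#8 (2,3) C  (was 8)
#9 (0,6) H  (was 6)
#10 (1,6) E
#11 (1,6) H  (was 6)
#12 (2,3) H  (was 3)
#13 (0,6) H  (was 6)
#14 (1,6) H  (was 6)
#15 (1,5) C  (was 6)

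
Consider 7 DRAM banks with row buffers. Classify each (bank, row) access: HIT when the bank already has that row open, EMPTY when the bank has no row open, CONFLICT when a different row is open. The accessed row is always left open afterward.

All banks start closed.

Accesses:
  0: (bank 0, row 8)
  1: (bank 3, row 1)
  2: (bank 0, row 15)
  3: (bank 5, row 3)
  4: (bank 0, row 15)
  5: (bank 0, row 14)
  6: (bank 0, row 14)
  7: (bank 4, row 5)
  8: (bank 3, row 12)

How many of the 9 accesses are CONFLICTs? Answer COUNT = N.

COUNT = 3

0: bank 0 row 8 — prev None → EMPTY
1: bank 3 row 1 — prev None → EMPTY
2: bank 0 row 15 — prev 8 → CONFLICT
3: bank 5 row 3 — prev None → EMPTY
4: bank 0 row 15 — prev 15 → HIT
5: bank 0 row 14 — prev 15 → CONFLICT
6: bank 0 row 14 — prev 14 → HIT
7: bank 4 row 5 — prev None → EMPTY
8: bank 3 row 12 — prev 1 → CONFLICT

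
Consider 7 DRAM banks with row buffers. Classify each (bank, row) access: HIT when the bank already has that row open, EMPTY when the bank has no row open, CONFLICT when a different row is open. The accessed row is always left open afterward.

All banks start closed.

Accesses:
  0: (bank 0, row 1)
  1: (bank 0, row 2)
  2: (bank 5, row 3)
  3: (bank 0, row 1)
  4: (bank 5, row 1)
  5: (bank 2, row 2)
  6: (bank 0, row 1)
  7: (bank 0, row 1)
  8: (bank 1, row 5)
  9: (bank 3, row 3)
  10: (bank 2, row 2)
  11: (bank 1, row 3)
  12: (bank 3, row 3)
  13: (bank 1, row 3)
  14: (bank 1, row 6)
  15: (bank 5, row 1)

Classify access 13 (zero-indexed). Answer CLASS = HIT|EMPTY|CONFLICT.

CLASS = HIT

#0 (0,1) E
#1 (0,2) C  (was 1)
#2 (5,3) E
#3 (0,1) C  (was 2)
#4 (5,1) C  (was 3)
#5 (2,2) E
#6 (0,1) H  (was 1)
#7 (0,1) H  (was 1)
#8 (1,5) E
#9 (3,3) E
#10 (2,2) H  (was 2)
#11 (1,3) C  (was 5)
#12 (3,3) H  (was 3)
#13 (1,3) H  (was 3)
#14 (1,6) C  (was 3)
#15 (5,1) H  (was 1)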